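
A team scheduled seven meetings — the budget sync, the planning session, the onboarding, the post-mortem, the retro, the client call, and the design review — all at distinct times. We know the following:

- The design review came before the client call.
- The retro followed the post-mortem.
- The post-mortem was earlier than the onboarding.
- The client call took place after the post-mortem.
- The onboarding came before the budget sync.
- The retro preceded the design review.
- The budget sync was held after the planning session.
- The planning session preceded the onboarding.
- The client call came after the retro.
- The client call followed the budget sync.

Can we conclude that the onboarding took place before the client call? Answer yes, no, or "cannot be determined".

yes

Chain the constraints: the onboarding → the budget sync → the client call. Each link is directly stated, so the onboarding comes before the client call.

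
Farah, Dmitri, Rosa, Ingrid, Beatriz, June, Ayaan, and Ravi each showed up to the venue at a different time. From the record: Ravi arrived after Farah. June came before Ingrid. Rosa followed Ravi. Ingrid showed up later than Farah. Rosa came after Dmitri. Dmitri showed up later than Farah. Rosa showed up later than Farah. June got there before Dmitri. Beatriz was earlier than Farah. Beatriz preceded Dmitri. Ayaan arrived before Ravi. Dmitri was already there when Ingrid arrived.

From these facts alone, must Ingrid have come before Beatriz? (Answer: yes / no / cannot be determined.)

Tracing the constraints gives Beatriz → Dmitri → Ingrid, so Beatriz must come before Ingrid.
That means Ingrid cannot be before Beatriz.

no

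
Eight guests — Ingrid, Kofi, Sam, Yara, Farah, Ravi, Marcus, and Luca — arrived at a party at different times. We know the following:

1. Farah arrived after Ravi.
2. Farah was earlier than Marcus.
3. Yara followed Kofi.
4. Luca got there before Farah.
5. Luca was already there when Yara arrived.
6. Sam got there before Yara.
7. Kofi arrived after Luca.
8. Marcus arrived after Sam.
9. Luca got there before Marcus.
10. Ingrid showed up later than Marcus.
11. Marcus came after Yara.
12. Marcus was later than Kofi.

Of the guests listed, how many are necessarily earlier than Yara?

3

Directly stated before Yara: Kofi, Luca, and Sam.
That's Kofi, Luca, and Sam — 3 in all.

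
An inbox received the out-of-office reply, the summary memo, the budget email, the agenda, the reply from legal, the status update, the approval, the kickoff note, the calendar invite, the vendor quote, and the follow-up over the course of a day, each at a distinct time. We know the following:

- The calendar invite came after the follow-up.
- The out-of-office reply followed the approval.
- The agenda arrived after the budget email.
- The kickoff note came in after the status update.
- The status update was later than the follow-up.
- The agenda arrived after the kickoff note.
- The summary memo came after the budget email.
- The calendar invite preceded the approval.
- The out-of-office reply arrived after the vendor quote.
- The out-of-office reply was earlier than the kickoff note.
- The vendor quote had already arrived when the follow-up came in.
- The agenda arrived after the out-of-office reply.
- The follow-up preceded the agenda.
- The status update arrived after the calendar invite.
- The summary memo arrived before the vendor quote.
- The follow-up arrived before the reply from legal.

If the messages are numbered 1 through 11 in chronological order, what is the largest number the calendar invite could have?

The calendar invite must come before the agenda, the approval, the kickoff note, the out-of-office reply, and the status update — 5 messages forced after it.
Everything else can be placed before the calendar invite in some valid order, so the calendar invite can sit as late as position 11 − 5 = 6.

6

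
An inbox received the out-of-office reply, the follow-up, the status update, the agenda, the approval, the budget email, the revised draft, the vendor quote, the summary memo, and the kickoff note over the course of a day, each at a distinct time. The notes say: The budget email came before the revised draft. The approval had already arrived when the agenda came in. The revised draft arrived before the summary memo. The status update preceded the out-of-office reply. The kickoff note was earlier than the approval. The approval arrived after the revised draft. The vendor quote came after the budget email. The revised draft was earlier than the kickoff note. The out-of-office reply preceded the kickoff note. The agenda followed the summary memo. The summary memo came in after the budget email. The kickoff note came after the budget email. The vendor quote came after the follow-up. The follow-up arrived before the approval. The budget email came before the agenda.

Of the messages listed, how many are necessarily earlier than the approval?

Directly stated before the approval: the follow-up, the kickoff note, and the revised draft.
The budget email reaches the approval via the budget email → the kickoff note → the approval.
The out-of-office reply reaches the approval via the out-of-office reply → the kickoff note → the approval.
The status update reaches the approval via the status update → the out-of-office reply → the kickoff note → the approval.
No chain forces the vendor quote (or any of the others) ahead of the approval.
That's the budget email, the follow-up, the kickoff note, the out-of-office reply, the revised draft, and the status update — 6 in all.

6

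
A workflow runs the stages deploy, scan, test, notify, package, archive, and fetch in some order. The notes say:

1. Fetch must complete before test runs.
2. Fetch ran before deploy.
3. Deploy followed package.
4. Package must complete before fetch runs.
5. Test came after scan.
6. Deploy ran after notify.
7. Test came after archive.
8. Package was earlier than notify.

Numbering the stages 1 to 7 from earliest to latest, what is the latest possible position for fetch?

Fetch must come before deploy and test — 2 stages forced after it.
Everything else can be placed before fetch in some valid order, so fetch can sit as late as position 7 − 2 = 5.

5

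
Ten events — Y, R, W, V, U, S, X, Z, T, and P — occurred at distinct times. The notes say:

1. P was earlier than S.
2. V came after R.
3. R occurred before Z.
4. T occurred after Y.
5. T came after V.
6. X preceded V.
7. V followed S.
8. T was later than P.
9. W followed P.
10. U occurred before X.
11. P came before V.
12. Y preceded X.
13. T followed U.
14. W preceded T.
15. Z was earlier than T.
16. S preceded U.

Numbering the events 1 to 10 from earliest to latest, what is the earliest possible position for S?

P must come before S — 1 forced predecessor.
Nothing else is forced ahead of S, so its earliest slot is position 1 + 1 = 2.

2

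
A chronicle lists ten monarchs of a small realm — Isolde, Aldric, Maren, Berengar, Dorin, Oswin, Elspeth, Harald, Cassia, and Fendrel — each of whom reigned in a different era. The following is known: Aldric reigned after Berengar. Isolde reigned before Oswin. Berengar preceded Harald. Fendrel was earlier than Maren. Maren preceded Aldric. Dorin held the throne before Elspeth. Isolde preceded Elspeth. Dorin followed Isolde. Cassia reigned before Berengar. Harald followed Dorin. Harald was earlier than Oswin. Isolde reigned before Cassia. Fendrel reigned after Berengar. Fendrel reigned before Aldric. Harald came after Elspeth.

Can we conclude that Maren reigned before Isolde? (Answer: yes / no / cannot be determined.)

Tracing the constraints gives Isolde → Cassia → Berengar → Fendrel → Maren, so Isolde must come before Maren.
That means Maren cannot be before Isolde.

no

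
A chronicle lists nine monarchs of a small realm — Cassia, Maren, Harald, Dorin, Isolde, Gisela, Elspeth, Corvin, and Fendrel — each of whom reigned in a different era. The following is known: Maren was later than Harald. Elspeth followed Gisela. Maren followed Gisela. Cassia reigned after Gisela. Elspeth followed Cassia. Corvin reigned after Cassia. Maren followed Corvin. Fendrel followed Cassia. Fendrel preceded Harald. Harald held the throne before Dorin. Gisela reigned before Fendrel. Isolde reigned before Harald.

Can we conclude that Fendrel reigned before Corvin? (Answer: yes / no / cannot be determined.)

No chain of stated constraints runs from Fendrel to Corvin, and none runs from Corvin to Fendrel either.
So the relative order of Fendrel and Corvin is not fixed by the given facts.

cannot be determined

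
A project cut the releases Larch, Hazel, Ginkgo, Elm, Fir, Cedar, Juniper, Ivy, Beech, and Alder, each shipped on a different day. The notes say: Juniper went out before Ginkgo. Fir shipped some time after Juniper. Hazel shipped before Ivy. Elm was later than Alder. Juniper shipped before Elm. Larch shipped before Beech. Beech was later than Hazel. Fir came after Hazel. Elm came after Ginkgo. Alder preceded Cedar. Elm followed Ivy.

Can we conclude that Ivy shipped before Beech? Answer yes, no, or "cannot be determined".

cannot be determined

No chain of stated constraints runs from Ivy to Beech, and none runs from Beech to Ivy either.
So the relative order of Ivy and Beech is not fixed by the given facts.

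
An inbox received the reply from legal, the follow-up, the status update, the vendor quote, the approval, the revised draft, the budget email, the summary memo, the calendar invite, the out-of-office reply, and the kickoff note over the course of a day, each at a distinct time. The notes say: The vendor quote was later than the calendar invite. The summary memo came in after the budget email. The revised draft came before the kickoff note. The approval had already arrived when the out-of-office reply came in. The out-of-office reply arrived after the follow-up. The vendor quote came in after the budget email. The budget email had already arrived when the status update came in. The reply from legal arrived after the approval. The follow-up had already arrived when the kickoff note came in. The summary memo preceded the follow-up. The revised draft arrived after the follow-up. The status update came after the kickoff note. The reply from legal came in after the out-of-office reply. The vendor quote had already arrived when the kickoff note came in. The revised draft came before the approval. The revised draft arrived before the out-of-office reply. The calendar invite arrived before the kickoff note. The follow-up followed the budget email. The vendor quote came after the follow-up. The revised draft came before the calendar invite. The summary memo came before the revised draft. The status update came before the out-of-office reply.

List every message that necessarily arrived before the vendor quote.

the budget email, the calendar invite, the follow-up, the revised draft, the summary memo

Directly stated before the vendor quote: the budget email, the calendar invite, and the follow-up.
The revised draft reaches the vendor quote via the revised draft → the calendar invite → the vendor quote.
The summary memo reaches the vendor quote via the summary memo → the follow-up → the vendor quote.
No chain forces the kickoff note (or any of the others) ahead of the vendor quote.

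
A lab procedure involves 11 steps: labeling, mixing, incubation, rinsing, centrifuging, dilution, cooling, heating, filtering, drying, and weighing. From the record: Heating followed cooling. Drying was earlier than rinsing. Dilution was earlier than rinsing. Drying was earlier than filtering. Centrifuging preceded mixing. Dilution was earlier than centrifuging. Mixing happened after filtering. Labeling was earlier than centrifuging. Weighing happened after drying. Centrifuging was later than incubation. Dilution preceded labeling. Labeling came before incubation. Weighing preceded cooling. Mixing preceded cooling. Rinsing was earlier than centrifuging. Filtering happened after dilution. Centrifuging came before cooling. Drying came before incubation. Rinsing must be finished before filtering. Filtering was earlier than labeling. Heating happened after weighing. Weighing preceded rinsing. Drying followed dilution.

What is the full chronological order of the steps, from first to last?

The constraints fix every adjacent pair, so only one ordering works:
dilution → drying → weighing → rinsing → filtering → labeling → incubation → centrifuging → mixing → cooling → heating.

dilution, drying, weighing, rinsing, filtering, labeling, incubation, centrifuging, mixing, cooling, heating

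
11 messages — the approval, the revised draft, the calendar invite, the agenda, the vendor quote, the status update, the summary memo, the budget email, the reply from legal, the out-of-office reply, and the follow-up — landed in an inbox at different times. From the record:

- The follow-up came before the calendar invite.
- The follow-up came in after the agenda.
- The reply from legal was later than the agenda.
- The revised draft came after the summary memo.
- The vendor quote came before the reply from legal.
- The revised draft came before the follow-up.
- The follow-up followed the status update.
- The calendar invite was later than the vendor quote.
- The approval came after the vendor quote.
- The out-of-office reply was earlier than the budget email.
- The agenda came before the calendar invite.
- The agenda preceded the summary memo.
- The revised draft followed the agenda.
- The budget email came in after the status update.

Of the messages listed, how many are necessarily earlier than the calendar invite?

6

Directly stated before the calendar invite: the agenda, the follow-up, and the vendor quote.
The revised draft reaches the calendar invite via the revised draft → the follow-up → the calendar invite.
The status update reaches the calendar invite via the status update → the follow-up → the calendar invite.
The summary memo reaches the calendar invite via the summary memo → the revised draft → the follow-up → the calendar invite.
No chain forces the budget email (or any of the others) ahead of the calendar invite.
That's the agenda, the follow-up, the revised draft, the status update, the summary memo, and the vendor quote — 6 in all.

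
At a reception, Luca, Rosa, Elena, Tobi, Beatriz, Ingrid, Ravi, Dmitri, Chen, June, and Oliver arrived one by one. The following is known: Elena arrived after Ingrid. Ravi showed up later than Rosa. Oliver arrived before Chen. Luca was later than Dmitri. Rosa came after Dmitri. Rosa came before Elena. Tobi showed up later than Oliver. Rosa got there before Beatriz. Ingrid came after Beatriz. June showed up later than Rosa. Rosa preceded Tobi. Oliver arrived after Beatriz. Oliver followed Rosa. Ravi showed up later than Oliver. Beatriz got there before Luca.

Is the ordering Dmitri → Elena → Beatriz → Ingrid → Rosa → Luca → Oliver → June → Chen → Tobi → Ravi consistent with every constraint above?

The constraints require Rosa before Elena, but in the proposed sequence Elena appears ahead of Rosa. That one violation is enough.

no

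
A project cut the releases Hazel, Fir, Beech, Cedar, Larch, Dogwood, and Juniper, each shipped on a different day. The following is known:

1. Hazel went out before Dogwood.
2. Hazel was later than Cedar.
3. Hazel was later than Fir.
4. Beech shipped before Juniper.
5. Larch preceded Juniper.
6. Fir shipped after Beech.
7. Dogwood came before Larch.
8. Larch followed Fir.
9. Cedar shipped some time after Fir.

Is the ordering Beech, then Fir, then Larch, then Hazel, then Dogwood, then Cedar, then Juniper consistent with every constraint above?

The constraints require Dogwood before Larch, but in the proposed sequence Larch appears ahead of Dogwood. That one violation is enough.

no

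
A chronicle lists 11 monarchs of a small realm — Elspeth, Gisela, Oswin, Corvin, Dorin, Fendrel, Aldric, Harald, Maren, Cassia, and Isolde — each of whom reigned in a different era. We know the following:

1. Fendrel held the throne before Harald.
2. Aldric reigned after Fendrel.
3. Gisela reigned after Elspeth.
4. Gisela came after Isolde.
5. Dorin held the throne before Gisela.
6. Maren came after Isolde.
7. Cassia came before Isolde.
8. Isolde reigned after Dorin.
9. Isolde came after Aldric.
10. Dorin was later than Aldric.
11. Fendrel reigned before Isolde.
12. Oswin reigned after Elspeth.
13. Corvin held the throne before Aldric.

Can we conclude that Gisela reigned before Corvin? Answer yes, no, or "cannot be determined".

no

Tracing the constraints gives Corvin → Aldric → Isolde → Gisela, so Corvin must come before Gisela.
That means Gisela cannot be before Corvin.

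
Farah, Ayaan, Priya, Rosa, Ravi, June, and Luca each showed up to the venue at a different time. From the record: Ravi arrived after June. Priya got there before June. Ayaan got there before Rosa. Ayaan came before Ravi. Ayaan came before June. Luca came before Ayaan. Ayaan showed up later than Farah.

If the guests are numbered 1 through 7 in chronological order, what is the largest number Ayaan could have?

Ayaan must come before June, Ravi, and Rosa — 3 guests forced after them.
Everything else can be placed before Ayaan in some valid order, so Ayaan can sit as late as position 7 − 3 = 4.

4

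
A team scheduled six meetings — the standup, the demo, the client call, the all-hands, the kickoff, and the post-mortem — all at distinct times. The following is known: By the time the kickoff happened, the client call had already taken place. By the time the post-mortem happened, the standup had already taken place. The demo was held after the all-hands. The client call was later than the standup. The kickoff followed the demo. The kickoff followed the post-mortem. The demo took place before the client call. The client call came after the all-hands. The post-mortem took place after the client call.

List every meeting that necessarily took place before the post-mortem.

the all-hands, the client call, the demo, the standup

Directly stated before the post-mortem: the client call and the standup.
The all-hands reaches the post-mortem via the all-hands → the client call → the post-mortem.
The demo reaches the post-mortem via the demo → the client call → the post-mortem.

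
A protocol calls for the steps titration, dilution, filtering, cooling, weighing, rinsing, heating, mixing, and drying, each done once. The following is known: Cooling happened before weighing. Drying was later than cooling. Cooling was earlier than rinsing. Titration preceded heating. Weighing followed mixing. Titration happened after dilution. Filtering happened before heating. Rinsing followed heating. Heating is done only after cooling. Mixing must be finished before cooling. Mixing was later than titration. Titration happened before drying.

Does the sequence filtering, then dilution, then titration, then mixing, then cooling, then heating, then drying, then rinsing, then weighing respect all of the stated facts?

Check each stated constraint against the proposed order — e.g. mixing is ahead of weighing; filtering is ahead of heating. Every pair is in the required order; nothing is violated.

yes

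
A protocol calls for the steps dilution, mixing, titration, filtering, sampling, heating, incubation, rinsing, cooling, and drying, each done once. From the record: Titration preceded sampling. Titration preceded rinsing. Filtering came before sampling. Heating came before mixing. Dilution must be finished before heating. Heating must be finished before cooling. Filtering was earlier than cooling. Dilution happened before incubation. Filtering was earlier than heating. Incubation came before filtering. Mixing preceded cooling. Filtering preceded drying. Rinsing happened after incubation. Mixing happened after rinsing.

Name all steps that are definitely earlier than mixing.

dilution, filtering, heating, incubation, rinsing, titration

Directly stated before mixing: heating and rinsing.
Dilution reaches mixing via dilution → heating → mixing.
Filtering reaches mixing via filtering → heating → mixing.
Incubation reaches mixing via incubation → rinsing → mixing.
Likewise titration reaches mixing by chaining the stated constraints.
No chain forces cooling (or any of the others) ahead of mixing.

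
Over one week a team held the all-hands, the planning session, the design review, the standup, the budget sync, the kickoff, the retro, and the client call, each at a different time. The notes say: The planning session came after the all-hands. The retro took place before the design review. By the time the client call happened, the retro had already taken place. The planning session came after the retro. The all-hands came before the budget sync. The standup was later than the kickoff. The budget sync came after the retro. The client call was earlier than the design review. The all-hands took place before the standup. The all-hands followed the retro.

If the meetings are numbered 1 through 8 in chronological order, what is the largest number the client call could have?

The client call must come before the design review — 1 meeting forced after it.
Everything else can be placed before the client call in some valid order, so the client call can sit as late as position 8 − 1 = 7.

7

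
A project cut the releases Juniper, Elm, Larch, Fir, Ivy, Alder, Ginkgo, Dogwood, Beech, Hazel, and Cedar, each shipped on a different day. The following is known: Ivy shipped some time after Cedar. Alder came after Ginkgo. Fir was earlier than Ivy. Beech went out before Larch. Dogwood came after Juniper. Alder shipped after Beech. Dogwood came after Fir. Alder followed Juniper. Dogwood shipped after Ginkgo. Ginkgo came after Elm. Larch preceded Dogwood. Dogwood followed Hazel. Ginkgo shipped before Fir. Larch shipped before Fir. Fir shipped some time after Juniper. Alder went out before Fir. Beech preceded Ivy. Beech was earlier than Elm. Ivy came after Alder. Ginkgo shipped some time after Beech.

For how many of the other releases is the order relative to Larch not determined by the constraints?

6

Forced before Larch: Beech; forced after Larch: Dogwood, Fir, and Ivy.
That leaves Alder, Cedar, Elm, Ginkgo, Hazel, and Juniper with no forced order relative to Larch — 6.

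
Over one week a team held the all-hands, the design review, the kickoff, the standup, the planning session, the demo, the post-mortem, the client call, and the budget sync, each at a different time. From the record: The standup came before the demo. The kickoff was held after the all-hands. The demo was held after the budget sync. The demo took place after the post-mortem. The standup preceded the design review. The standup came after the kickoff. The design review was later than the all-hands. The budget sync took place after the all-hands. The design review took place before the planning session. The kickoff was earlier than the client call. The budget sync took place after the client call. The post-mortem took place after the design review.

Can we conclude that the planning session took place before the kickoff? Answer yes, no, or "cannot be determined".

Tracing the constraints gives the kickoff → the standup → the design review → the planning session, so the kickoff must come before the planning session.
That means the planning session cannot be before the kickoff.

no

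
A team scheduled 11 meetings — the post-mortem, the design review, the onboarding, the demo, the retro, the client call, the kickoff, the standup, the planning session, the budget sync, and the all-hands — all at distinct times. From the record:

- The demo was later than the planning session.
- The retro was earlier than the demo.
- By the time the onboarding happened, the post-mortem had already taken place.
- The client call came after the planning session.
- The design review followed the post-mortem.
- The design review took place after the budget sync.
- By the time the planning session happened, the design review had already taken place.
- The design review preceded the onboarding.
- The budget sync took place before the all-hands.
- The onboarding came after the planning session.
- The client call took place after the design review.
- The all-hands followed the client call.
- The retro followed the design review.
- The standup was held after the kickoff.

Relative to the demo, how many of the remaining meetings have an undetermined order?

5

Forced before the demo: the budget sync, the design review, the planning session, the post-mortem, and the retro.
That leaves the all-hands, the client call, the kickoff, the onboarding, and the standup with no forced order relative to the demo — 5.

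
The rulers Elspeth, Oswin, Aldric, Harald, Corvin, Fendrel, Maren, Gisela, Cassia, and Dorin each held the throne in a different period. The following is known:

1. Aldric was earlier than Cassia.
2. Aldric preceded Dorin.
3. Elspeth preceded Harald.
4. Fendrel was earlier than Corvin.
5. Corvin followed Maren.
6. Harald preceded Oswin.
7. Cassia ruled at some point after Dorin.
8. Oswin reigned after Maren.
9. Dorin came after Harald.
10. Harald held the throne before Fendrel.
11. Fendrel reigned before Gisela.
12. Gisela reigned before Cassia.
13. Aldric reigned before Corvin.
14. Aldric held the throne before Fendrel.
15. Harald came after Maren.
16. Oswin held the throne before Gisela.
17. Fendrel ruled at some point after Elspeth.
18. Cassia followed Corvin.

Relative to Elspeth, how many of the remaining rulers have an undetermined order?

Forced after Elspeth: Cassia, Corvin, Dorin, Fendrel, Gisela, Harald, and Oswin.
That leaves Aldric and Maren with no forced order relative to Elspeth — 2.

2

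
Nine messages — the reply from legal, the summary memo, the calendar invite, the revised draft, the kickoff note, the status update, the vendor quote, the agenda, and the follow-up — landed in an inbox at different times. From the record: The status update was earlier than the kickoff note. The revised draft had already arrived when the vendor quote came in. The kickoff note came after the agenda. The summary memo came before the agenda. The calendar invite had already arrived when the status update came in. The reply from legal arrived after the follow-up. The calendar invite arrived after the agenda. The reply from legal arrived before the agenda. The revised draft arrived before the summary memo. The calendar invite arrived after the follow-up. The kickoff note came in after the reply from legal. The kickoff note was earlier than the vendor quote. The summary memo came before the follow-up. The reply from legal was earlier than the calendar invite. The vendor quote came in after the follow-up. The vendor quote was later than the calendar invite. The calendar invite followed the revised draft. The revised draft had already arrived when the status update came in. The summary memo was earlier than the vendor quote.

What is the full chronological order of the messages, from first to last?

the revised draft, the summary memo, the follow-up, the reply from legal, the agenda, the calendar invite, the status update, the kickoff note, the vendor quote

The constraints fix every adjacent pair, so only one ordering works:
the revised draft → the summary memo → the follow-up → the reply from legal → the agenda → the calendar invite → the status update → the kickoff note → the vendor quote.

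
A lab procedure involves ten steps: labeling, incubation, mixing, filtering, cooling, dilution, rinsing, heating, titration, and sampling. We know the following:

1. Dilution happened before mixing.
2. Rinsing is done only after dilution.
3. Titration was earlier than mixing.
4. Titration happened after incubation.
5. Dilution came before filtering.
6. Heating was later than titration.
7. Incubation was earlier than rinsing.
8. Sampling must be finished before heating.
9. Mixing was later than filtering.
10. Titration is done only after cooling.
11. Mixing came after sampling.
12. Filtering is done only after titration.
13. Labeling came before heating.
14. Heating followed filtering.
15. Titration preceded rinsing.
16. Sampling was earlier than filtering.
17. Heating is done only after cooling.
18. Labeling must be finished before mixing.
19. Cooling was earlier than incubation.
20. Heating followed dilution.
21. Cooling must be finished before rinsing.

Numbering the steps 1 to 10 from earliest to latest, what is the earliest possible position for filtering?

6

Cooling, dilution, incubation, sampling, and titration must all come before filtering — 5 forced predecessors.
Nothing else is forced ahead of filtering, so its earliest slot is position 5 + 1 = 6.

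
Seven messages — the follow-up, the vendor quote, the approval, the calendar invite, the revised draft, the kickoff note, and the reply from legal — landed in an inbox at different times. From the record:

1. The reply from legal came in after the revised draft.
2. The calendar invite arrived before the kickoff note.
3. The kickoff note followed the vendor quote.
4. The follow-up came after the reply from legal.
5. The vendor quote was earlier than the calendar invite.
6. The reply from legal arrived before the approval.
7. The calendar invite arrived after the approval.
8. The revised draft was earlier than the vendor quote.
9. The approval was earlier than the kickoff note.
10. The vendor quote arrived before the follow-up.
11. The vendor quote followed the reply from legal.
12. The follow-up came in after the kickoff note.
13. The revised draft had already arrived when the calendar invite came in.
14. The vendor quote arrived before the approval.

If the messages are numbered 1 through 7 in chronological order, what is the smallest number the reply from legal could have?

The revised draft must come before the reply from legal — 1 forced predecessor.
Nothing else is forced ahead of the reply from legal, so its earliest slot is position 1 + 1 = 2.

2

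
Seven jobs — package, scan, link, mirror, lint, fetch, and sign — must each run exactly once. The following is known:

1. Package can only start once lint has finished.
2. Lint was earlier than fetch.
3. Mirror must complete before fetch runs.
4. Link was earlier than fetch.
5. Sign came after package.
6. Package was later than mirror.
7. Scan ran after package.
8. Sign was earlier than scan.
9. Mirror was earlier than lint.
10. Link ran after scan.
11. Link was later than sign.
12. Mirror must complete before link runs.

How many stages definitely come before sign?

Directly stated before sign: package.
Lint reaches sign via lint → package → sign.
Mirror reaches sign via mirror → package → sign.
No chain forces scan (or any of the others) ahead of sign.
That's lint, mirror, and package — 3 in all.

3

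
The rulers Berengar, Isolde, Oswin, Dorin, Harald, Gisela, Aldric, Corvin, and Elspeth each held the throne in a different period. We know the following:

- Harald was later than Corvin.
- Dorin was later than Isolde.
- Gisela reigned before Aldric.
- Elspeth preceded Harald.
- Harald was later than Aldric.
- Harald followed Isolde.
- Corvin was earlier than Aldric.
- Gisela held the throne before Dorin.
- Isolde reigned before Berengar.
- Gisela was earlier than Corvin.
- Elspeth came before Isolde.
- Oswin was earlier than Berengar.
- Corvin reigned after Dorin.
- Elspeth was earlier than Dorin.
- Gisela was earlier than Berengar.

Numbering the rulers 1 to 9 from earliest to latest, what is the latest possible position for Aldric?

Aldric must come before Harald — 1 ruler forced after them.
Everything else can be placed before Aldric in some valid order, so Aldric can sit as late as position 9 − 1 = 8.

8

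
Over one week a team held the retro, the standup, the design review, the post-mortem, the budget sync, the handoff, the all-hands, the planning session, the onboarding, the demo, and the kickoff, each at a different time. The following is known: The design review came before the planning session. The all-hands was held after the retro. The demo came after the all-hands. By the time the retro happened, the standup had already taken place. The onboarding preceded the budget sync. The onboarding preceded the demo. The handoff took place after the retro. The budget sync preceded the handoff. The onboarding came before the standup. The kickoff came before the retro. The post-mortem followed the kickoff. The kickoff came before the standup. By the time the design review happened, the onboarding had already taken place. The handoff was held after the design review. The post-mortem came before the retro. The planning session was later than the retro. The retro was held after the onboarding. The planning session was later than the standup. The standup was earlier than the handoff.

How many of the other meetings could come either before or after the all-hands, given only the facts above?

4

Forced before the all-hands: the kickoff, the onboarding, the post-mortem, the retro, and the standup; forced after the all-hands: the demo.
That leaves the budget sync, the design review, the handoff, and the planning session with no forced order relative to the all-hands — 4.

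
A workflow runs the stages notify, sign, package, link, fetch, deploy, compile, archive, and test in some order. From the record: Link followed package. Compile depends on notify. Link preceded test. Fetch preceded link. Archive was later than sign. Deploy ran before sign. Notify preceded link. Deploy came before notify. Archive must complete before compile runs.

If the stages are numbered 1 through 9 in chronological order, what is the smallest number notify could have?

Deploy must come before notify — 1 forced predecessor.
Nothing else is forced ahead of notify, so its earliest slot is position 1 + 1 = 2.

2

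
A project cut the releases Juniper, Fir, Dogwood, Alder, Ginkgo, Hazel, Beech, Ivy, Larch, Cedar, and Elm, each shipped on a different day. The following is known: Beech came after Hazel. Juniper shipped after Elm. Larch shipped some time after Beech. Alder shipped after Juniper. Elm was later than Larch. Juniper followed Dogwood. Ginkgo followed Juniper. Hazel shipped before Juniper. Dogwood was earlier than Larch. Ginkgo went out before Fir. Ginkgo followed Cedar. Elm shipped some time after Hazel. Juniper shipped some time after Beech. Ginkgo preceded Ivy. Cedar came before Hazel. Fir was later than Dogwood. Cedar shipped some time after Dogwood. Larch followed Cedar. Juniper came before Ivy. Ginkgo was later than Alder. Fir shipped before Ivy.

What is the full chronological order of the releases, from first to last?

Dogwood, Cedar, Hazel, Beech, Larch, Elm, Juniper, Alder, Ginkgo, Fir, Ivy

The constraints fix every adjacent pair, so only one ordering works:
Dogwood → Cedar → Hazel → Beech → Larch → Elm → Juniper → Alder → Ginkgo → Fir → Ivy.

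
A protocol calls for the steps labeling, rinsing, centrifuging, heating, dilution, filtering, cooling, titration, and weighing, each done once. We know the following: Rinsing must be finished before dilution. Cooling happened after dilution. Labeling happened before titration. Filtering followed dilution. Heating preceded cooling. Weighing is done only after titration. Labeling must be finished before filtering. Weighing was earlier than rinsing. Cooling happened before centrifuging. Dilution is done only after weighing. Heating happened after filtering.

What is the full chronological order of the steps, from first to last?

labeling, titration, weighing, rinsing, dilution, filtering, heating, cooling, centrifuging

The constraints fix every adjacent pair, so only one ordering works:
labeling → titration → weighing → rinsing → dilution → filtering → heating → cooling → centrifuging.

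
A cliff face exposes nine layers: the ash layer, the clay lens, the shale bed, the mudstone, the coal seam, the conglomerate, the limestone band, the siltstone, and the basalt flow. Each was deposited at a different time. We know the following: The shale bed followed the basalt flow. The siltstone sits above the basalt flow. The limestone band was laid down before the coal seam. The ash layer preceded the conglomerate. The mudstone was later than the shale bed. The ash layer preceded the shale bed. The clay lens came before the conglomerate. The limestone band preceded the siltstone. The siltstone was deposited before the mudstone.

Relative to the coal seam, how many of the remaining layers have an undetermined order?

7

Forced before the coal seam: the limestone band.
That leaves the ash layer, the basalt flow, the clay lens, the conglomerate, the mudstone, the shale bed, and the siltstone with no forced order relative to the coal seam — 7.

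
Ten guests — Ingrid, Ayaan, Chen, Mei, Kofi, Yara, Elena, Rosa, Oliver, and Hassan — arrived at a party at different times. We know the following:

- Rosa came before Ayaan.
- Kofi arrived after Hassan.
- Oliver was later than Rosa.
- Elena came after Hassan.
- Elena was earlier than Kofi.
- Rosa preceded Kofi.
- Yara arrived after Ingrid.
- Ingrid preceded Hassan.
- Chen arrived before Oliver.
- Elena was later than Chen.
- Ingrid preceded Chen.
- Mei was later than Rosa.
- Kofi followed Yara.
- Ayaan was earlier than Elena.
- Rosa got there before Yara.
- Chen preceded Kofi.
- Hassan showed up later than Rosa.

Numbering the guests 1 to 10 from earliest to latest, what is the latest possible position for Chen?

Chen must come before Elena, Kofi, and Oliver — 3 guests forced after them.
Everything else can be placed before Chen in some valid order, so Chen can sit as late as position 10 − 3 = 7.

7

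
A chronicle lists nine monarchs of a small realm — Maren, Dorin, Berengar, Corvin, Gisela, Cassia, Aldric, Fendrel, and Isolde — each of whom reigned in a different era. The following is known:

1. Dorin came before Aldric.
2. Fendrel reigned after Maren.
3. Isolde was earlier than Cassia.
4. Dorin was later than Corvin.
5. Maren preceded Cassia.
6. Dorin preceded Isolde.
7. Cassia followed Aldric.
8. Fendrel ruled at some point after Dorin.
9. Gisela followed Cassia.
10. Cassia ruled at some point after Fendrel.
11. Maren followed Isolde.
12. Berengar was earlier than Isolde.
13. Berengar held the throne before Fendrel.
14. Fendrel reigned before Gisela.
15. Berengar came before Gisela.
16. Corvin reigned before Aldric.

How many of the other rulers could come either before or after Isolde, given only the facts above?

Forced before Isolde: Berengar, Corvin, and Dorin; forced after Isolde: Cassia, Fendrel, Gisela, and Maren.
That leaves Aldric with no forced order relative to Isolde — 1.

1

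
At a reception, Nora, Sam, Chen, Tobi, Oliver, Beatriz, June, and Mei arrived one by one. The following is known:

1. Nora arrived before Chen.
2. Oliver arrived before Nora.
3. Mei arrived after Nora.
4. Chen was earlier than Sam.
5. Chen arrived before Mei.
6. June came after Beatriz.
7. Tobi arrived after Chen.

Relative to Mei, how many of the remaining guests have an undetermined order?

4

Forced before Mei: Chen, Nora, and Oliver.
That leaves Beatriz, June, Sam, and Tobi with no forced order relative to Mei — 4.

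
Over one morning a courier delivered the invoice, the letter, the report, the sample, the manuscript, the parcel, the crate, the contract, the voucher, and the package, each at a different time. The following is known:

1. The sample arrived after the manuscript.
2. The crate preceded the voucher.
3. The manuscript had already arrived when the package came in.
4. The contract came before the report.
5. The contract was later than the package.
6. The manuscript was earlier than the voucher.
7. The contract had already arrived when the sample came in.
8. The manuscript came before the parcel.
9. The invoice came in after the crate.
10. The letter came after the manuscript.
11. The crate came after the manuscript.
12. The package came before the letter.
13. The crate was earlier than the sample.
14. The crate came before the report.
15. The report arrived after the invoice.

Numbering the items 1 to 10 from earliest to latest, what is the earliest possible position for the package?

The manuscript must come before the package — 1 forced predecessor.
Nothing else is forced ahead of the package, so its earliest slot is position 1 + 1 = 2.

2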